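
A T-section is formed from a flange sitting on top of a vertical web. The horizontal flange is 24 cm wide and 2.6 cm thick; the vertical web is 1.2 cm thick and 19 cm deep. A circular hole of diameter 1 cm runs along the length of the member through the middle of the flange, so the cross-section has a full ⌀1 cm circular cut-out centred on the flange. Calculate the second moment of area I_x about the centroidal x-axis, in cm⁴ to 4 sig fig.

Treat the section as a set of non-overlapping primitives; coordinates are from the bounding-box lower-left.
Flange: 24 × 2.6, A = 62.4 cm², y = 20.3 cm, Ī = 35.152 cm⁴.
Web: 1.2 × 19, A = 22.8 cm², y = 9.5 cm, Ī = 685.9 cm⁴.
Hole (subtracted): ⌀1, A = 0.785398 cm², y = 20.3 cm, Ī = 0.0490874 cm⁴.
Centroid: ȳ = ΣA·y / ΣA = 17.383 cm.
Transfer each piece to the centroidal x-axis using Ī + A·d² with d = y − 17.383:
  flange: d = 2.91703 cm → contributes +566.118 cm⁴
  web: d = -7.88297 cm → contributes +2102.72 cm⁴
  hole: d = 2.91703 cm → contributes −6.73209 cm⁴
Total I = 2662.11 cm⁴.

I_x ≈ 2662 cm⁴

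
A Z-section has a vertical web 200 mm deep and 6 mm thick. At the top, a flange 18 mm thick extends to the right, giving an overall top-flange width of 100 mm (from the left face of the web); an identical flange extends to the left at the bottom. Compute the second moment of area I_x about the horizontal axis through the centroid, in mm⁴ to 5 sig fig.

I_x ≈ 3.2114 × 10⁷ mm⁴

Decompose the section into non-overlapping parts with the origin at the bottom-left of its bounding rectangle.
Web: 6 × 200, A = 1 200 mm², y = 100 mm, Ī = 4 000 000 mm⁴.
Top flange (beyond web): 94 × 18, A = 1 692 mm², y = 191 mm, Ī = 45 684 mm⁴.
Bottom flange (beyond web): 94 × 18, A = 1 692 mm², y = 9 mm, Ī = 45 684 mm⁴.
Centroid: ȳ = ΣA·y / ΣA = 100 mm.
Transfer each piece to the horizontal axis through the centroid using Ī + A·d² with d = y − 100:
  web: d = 0 mm → contributes +4 000 000 mm⁴
  top flange (beyond web): d = 91 mm → contributes +14 057 136 mm⁴
  bottom flange (beyond web): d = -91 mm → contributes +14 057 136 mm⁴
Total I = 32 114 272 mm⁴.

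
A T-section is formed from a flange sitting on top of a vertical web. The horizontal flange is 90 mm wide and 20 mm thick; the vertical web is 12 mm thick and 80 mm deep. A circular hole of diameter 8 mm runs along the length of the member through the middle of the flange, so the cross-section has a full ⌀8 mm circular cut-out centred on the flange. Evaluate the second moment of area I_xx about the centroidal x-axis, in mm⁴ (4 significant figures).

Split into non-overlapping primitives; take the origin at the lower-left of the bounding box.
Flange: 90 × 20, A = 1 800 mm², y = 90 mm, Ī = 60 000 mm⁴.
Web: 12 × 80, A = 960 mm², y = 40 mm, Ī = 512 000 mm⁴.
Hole (subtracted): ⌀8, A = 50.2655 mm², y = 90 mm, Ī = 201.062 mm⁴.
Centroid: ȳ = ΣA·y / ΣA = 72.2861 mm.
Transfer each piece to the centroidal x-axis using Ī + A·d² with d = y − 72.2861:
  flange: d = 17.7139 mm → contributes +624 809 mm⁴
  web: d = -32.2861 mm → contributes +1 512 696 mm⁴
  hole: d = 17.7139 mm → contributes −15973.5 mm⁴
Total I = 2 121 531 mm⁴.

I_xx ≈ 2.122 × 10⁶ mm⁴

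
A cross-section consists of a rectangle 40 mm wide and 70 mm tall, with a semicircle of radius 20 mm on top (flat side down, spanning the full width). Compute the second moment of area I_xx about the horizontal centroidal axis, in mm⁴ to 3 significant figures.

I_xx ≈ 2.13 × 10⁶ mm⁴

Break the section into simple shapes (no overlaps), measuring from the bottom-left corner of the bounding box.
Rectangular body: 40 × 70, A = 2 800 mm², y = 35 mm, Ī = 1 143 333 mm⁴.
Semicircular cap: semicircle r = 20, A = 628.32 mm², y = 78.488 mm, Ī = 17 561 mm⁴.
Centroid: ȳ = ΣA·y / ΣA = 42.97 mm.
Transfer each piece to the horizontal centroidal axis using Ī + A·d² with d = y − 42.97:
  rectangular body: d = -7.9702 mm → contributes +1 321 202 mm⁴
  semicircular cap: d = 35.518 mm → contributes +810 204 mm⁴
Total I = 2 131 406 mm⁴.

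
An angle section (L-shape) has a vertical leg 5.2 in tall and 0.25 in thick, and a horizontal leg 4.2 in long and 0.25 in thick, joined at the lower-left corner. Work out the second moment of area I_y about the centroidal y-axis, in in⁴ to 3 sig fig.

Treat the section as a set of non-overlapping primitives; coordinates are from the bounding-box lower-left.
Vertical leg: 0.25 × 5.2, A = 1.3 in², x = 0.125 in, Ī = 0.0067708 in⁴.
Horizontal leg (remainder): 3.95 × 0.25, A = 0.9875 in², x = 2.225 in, Ī = 1.284 in⁴.
Centroid: x̄ = ΣA·x / ΣA = 1.0316 in.
Transfer each piece to the centroidal y-axis using Ī + A·d² with d = x − 1.0316:
  vertical leg: d = -0.90656 in → contributes +1.0752 in⁴
  horizontal leg (remainder): d = 1.1934 in → contributes +2.6905 in⁴
Total I = 3.7656 in⁴.

I_y ≈ 3.77 in⁴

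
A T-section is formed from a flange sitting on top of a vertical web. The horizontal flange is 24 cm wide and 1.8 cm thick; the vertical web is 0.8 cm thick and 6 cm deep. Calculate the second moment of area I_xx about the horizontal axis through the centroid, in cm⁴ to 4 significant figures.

I_xx ≈ 91.77 cm⁴

Break the section into simple shapes (no overlaps), measuring from the bottom-left corner of the bounding box.
Flange: 24 × 1.8, A = 43.2 cm², y = 6.9 cm, Ī = 11.664 cm⁴.
Web: 0.8 × 6, A = 4.8 cm², y = 3 cm, Ī = 14.4 cm⁴.
Centroid: ȳ = ΣA·y / ΣA = 6.51 cm.
Transfer each piece to the horizontal axis through the centroid using Ī + A·d² with d = y − 6.51:
  flange: d = 0.39 cm → contributes +18.2347 cm⁴
  web: d = -3.51 cm → contributes +73.5365 cm⁴
Total I = 91.7712 cm⁴.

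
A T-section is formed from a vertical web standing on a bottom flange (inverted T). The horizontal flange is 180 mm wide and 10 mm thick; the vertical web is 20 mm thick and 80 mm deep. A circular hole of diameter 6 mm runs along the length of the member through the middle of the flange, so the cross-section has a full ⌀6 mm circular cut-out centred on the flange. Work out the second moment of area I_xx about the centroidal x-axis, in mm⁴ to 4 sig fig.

Split into non-overlapping primitives; take the origin at the lower-left of the bounding box.
Flange: 180 × 10, A = 1 800 mm², y = 5 mm, Ī = 15 000 mm⁴.
Web: 20 × 80, A = 1 600 mm², y = 50 mm, Ī = 853 333 mm⁴.
Hole (subtracted): ⌀6, A = 28.2743 mm², y = 5 mm, Ī = 63.6173 mm⁴.
Centroid: ȳ = ΣA·y / ΣA = 26.3541 mm.
Transfer each piece to the centroidal x-axis using Ī + A·d² with d = y − 26.3541:
  flange: d = -21.3541 mm → contributes +835 792 mm⁴
  web: d = 23.6459 mm → contributes +1 747 943 mm⁴
  hole: d = -21.3541 mm → contributes −12956.6 mm⁴
Total I = 2 570 778 mm⁴.

I_xx ≈ 2.571 × 10⁶ mm⁴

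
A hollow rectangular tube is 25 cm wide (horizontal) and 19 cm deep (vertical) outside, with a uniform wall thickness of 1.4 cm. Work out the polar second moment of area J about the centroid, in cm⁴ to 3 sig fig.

Decompose the section into non-overlapping parts with the origin at the bottom-left of its bounding rectangle.
Outer rectangle: 25 × 19, A = 475 cm², y = 9.5 cm, Ī = 14 290 cm⁴.
Inner void (subtracted): 22.2 × 16.2, A = 359.64 cm², y = 9.5 cm, Ī = 7865.3 cm⁴.
By symmetry the centroid is at mid-height, ȳ = 9.5 cm.
All pieces are centred on the centroidal x-axis, so I = ΣĪ (holes subtracted) = 6424.3 cm⁴.
Repeating about the centroidal y-axis gives I_y = 9969.2 cm⁴.
Polar second moment: J = I_x + I_y = 16 393 cm⁴.

J ≈ 1.64 × 10⁴ cm⁴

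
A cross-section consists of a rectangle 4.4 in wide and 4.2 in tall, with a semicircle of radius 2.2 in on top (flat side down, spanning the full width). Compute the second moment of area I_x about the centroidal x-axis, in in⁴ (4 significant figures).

Split into non-overlapping primitives; take the origin at the lower-left of the bounding box.
Rectangular body: 4.4 × 4.2, A = 18.48 in², y = 2.1 in, Ī = 27.1656 in⁴.
Semicircular cap: semicircle r = 2.2, A = 7.60265 in², y = 5.13371 in, Ī = 2.57112 in⁴.
Centroid: ȳ = ΣA·y / ΣA = 2.98428 in.
Transfer each piece to the centroidal x-axis using Ī + A·d² with d = y − 2.98428:
  rectangular body: d = -0.884275 in → contributes +41.6159 in⁴
  semicircular cap: d = 2.14943 in → contributes +37.6959 in⁴
Total I = 79.3118 in⁴.

I_x ≈ 79.31 in⁴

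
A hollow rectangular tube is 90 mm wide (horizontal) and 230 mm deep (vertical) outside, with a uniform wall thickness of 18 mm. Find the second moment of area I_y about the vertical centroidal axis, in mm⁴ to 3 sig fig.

I_y ≈ 1.14 × 10⁷ mm⁴

Decompose the section into non-overlapping parts with the origin at the bottom-left of its bounding rectangle.
Outer rectangle: 90 × 230, A = 20 700 mm², x = 45 mm, Ī = 13 972 500 mm⁴.
Inner void (subtracted): 54 × 194, A = 10 476 mm², x = 45 mm, Ī = 2 545 668 mm⁴.
By symmetry the centroid is at mid-width, x̄ = 45 mm.
All pieces are centred on the vertical centroidal axis, so I = ΣĪ (holes subtracted) = 11 426 832 mm⁴.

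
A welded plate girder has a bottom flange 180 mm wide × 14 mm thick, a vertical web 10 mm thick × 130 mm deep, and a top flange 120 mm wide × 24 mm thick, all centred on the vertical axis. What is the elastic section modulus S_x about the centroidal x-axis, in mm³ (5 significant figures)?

Treat the section as a set of non-overlapping primitives; coordinates are from the bounding-box lower-left.
Bottom plate: 180 × 14, A = 2 520 mm², y = 7 mm, Ī = 41 160 mm⁴.
Web plate: 10 × 130, A = 1 300 mm², y = 79 mm, Ī = 1 830 833 mm⁴.
Top plate: 120 × 24, A = 2 880 mm², y = 156 mm, Ī = 138 240 mm⁴.
Centroid: ȳ = ΣA·y / ΣA = 85.01791 mm.
Transfer each piece to the centroidal x-axis using Ī + A·d² with d = y − 85.01791:
  bottom plate: d = -78.01791 mm → contributes +15 379 882 mm⁴
  web plate: d = -6.01791 mm → contributes +1 877 913 mm⁴
  top plate: d = 70.98209 mm → contributes +14 648 996 mm⁴
Total I = 31 906 791 mm⁴.
Extreme fibre distance c = 85.01791 mm; S = I/c = 375294.9 mm³.

S_x ≈ 3.7529 × 10⁵ mm³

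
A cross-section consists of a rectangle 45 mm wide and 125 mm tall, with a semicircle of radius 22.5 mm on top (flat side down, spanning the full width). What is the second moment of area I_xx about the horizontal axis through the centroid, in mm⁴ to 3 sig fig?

I_xx ≈ 1.10 × 10⁷ mm⁴

Break the section into simple shapes (no overlaps), measuring from the bottom-left corner of the bounding box.
Rectangular body: 45 × 125, A = 5 625 mm², y = 62.5 mm, Ī = 7 324 219 mm⁴.
Semicircular cap: semicircle r = 22.5, A = 795.22 mm², y = 134.55 mm, Ī = 28 130 mm⁴.
Centroid: ȳ = ΣA·y / ΣA = 71.424 mm.
Transfer each piece to the horizontal axis through the centroid using Ī + A·d² with d = y − 71.424:
  rectangular body: d = -8.9241 mm → contributes +7 772 193 mm⁴
  semicircular cap: d = 63.125 mm → contributes +3 196 896 mm⁴
Total I = 10 969 088 mm⁴.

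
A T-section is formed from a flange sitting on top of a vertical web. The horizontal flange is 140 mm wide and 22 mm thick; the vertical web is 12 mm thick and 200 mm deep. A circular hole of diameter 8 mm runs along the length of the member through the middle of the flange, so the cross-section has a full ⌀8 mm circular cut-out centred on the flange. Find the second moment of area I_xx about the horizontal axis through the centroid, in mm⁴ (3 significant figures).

I_xx ≈ 2.46 × 10⁷ mm⁴

Decompose the section into non-overlapping parts with the origin at the bottom-left of its bounding rectangle.
Flange: 140 × 22, A = 3 080 mm², y = 211 mm, Ī = 124 227 mm⁴.
Web: 12 × 200, A = 2 400 mm², y = 100 mm, Ī = 8 000 000 mm⁴.
Hole (subtracted): ⌀8, A = 50.265 mm², y = 211 mm, Ī = 201.06 mm⁴.
Centroid: ȳ = ΣA·y / ΣA = 161.94 mm.
Transfer each piece to the horizontal axis through the centroid using Ī + A·d² with d = y − 161.94:
  flange: d = 49.063 mm → contributes +7 538 387 mm⁴
  web: d = -61.937 mm → contributes +17 206 810 mm⁴
  hole: d = 49.063 mm → contributes −121 200 mm⁴
Total I = 24 623 997 mm⁴.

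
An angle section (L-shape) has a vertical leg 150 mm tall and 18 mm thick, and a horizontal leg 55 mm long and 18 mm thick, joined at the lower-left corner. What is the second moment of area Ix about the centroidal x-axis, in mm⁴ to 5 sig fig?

Break the section into simple shapes (no overlaps), measuring from the bottom-left corner of the bounding box.
Vertical leg: 18 × 150, A = 2 700 mm², y = 75 mm, Ī = 5 062 500 mm⁴.
Horizontal leg (remainder): 37 × 18, A = 666 mm², y = 9 mm, Ī = 17 982 mm⁴.
Centroid: ȳ = ΣA·y / ΣA = 61.94118 mm.
Transfer each piece to the centroidal x-axis using Ī + A·d² with d = y − 61.94118:
  vertical leg: d = 13.05882 mm → contributes +5 522 939 mm⁴
  horizontal leg (remainder): d = -52.94118 mm → contributes +1 884 626 mm⁴
Total I = 7 407 564 mm⁴.

Ix ≈ 7.4076 × 10⁶ mm⁴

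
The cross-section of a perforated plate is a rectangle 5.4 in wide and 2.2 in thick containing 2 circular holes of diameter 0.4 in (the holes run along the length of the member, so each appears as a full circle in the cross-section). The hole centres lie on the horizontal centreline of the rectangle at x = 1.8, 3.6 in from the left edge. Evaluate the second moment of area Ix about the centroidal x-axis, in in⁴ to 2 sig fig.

Split into non-overlapping primitives; take the origin at the lower-left of the bounding box.
Plate: 5.4 × 2.2, A = 11.88 in², y = 1.1 in, Ī = 4.792 in⁴.
Hole 1 (subtracted): ⌀0.4, A = 0.1257 in², y = 1.1 in, Ī = 0.001257 in⁴.
Hole 2 (subtracted): ⌀0.4, A = 0.1257 in², y = 1.1 in, Ī = 0.001257 in⁴.
By symmetry the centroid is at mid-height, ȳ = 1.1 in.
All pieces are centred on the centroidal x-axis, so I = ΣĪ (holes subtracted) = 4.789 in⁴.

Ix ≈ 4.8 in⁴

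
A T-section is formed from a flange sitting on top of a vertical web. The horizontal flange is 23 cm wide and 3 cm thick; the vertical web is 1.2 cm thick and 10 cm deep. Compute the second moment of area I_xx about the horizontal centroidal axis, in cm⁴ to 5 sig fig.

I_xx ≈ 583.64 cm⁴

Decompose the section into non-overlapping parts with the origin at the bottom-left of its bounding rectangle.
Flange: 23 × 3, A = 69 cm², y = 11.5 cm, Ī = 51.75 cm⁴.
Web: 1.2 × 10, A = 12 cm², y = 5 cm, Ī = 100 cm⁴.
Centroid: ȳ = ΣA·y / ΣA = 10.53704 cm.
Transfer each piece to the horizontal centroidal axis using Ī + A·d² with d = y − 10.53704:
  flange: d = 0.962963 cm → contributes +115.7335 cm⁴
  web: d = -5.537037 cm → contributes +467.9053 cm⁴
Total I = 583.6389 cm⁴.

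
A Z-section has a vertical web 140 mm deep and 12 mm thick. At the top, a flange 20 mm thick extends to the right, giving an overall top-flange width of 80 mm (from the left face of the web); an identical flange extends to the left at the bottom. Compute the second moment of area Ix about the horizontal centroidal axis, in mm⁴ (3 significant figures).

Decompose the section into non-overlapping parts with the origin at the bottom-left of its bounding rectangle.
Web: 12 × 140, A = 1 680 mm², y = 70 mm, Ī = 2 744 000 mm⁴.
Top flange (beyond web): 68 × 20, A = 1 360 mm², y = 130 mm, Ī = 45 333 mm⁴.
Bottom flange (beyond web): 68 × 20, A = 1 360 mm², y = 10 mm, Ī = 45 333 mm⁴.
Centroid: ȳ = ΣA·y / ΣA = 70 mm.
Transfer each piece to the horizontal centroidal axis using Ī + A·d² with d = y − 70:
  web: d = 0 mm → contributes +2 744 000 mm⁴
  top flange (beyond web): d = 60 mm → contributes +4 941 333 mm⁴
  bottom flange (beyond web): d = -60 mm → contributes +4 941 333 mm⁴
Total I = 12 626 667 mm⁴.

Ix ≈ 1.26 × 10⁷ mm⁴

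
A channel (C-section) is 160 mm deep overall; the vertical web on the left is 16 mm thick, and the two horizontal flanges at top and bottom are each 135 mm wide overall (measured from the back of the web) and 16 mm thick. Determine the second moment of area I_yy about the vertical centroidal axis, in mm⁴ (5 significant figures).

I_yy ≈ 1.1523 × 10⁷ mm⁴

Break the section into simple shapes (no overlaps), measuring from the bottom-left corner of the bounding box.
Web: 16 × 160, A = 2 560 mm², x = 8 mm, Ī = 54613.33 mm⁴.
Top flange (beyond web): 119 × 16, A = 1 904 mm², x = 75.5 mm, Ī = 2 246 879 mm⁴.
Bottom flange (beyond web): 119 × 16, A = 1 904 mm², x = 75.5 mm, Ī = 2 246 879 mm⁴.
Centroid: x̄ = ΣA·x / ΣA = 48.36432 mm.
Transfer each piece to the vertical centroidal axis using Ī + A·d² with d = x − 48.36432:
  web: d = -40.36432 mm → contributes +4 225 566 mm⁴
  top flange (beyond web): d = 27.13568 mm → contributes +3 648 880 mm⁴
  bottom flange (beyond web): d = 27.13568 mm → contributes +3 648 880 mm⁴
Total I = 11 523 325 mm⁴.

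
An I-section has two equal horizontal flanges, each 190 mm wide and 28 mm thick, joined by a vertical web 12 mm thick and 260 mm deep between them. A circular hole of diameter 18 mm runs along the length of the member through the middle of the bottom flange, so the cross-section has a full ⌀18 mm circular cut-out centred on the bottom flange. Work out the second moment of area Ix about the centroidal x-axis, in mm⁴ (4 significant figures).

Split into non-overlapping primitives; take the origin at the lower-left of the bounding box.
Bottom flange: 190 × 28, A = 5 320 mm², y = 14 mm, Ī = 347 573 mm⁴.
Web: 12 × 260, A = 3 120 mm², y = 158 mm, Ī = 17 576 000 mm⁴.
Top flange: 190 × 28, A = 5 320 mm², y = 302 mm, Ī = 347 573 mm⁴.
Hole (subtracted): ⌀18, A = 254.469 mm², y = 14 mm, Ī = 5 153 mm⁴.
Centroid: ȳ = ΣA·y / ΣA = 160.713 mm.
Transfer each piece to the centroidal x-axis using Ī + A·d² with d = y − 160.713:
  bottom flange: d = -146.713 mm → contributes +114 859 351 mm⁴
  web: d = -2.71322 mm → contributes +17 598 968 mm⁴
  top flange: d = 141.287 mm → contributes +106 545 163 mm⁴
  hole: d = -146.713 mm → contributes −5 482 540 mm⁴
Total I = 233 520 942 mm⁴.

Ix ≈ 2.335 × 10⁸ mm⁴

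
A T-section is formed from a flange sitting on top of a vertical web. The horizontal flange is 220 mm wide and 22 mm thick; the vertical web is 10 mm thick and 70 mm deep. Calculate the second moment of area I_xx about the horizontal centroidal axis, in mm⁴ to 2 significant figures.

Decompose the section into non-overlapping parts with the origin at the bottom-left of its bounding rectangle.
Flange: 220 × 22, A = 4 840 mm², y = 81 mm, Ī = 195 213 mm⁴.
Web: 10 × 70, A = 700 mm², y = 35 mm, Ī = 285 833 mm⁴.
Centroid: ȳ = ΣA·y / ΣA = 75.19 mm.
Transfer each piece to the horizontal centroidal axis using Ī + A·d² with d = y − 75.19:
  flange: d = 5.812 mm → contributes +358 721 mm⁴
  web: d = -40.19 mm → contributes +1 416 371 mm⁴
Total I = 1 775 091 mm⁴.

I_xx ≈ 1.8 × 10⁶ mm⁴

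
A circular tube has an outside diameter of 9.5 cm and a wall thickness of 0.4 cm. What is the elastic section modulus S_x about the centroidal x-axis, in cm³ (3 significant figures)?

Decompose the section into non-overlapping parts with the origin at the bottom-left of its bounding rectangle.
Outer circle: ⌀9.5, A = 70.882 cm², y = 4.75 cm, Ī = 399.82 cm⁴.
Bore (subtracted): ⌀8.7, A = 59.447 cm², y = 4.75 cm, Ī = 281.22 cm⁴.
By symmetry the centroid is at mid-height, ȳ = 4.75 cm.
All pieces are centred on the centroidal x-axis, so I = ΣĪ (holes subtracted) = 118.6 cm⁴.
Extreme fibre distance c = 4.75 cm; S = I/c = 24.968 cm³.

S_x ≈ 25.0 cm³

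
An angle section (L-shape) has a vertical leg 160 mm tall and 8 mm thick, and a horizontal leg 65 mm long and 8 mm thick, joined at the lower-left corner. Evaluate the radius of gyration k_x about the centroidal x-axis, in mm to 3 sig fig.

k_x ≈ 51.9 mm

Decompose the section into non-overlapping parts with the origin at the bottom-left of its bounding rectangle.
Vertical leg: 8 × 160, A = 1 280 mm², y = 80 mm, Ī = 2 730 667 mm⁴.
Horizontal leg (remainder): 57 × 8, A = 456 mm², y = 4 mm, Ī = 2 432 mm⁴.
Centroid: ȳ = ΣA·y / ΣA = 60.037 mm.
Transfer each piece to the centroidal x-axis using Ī + A·d² with d = y − 60.037:
  vertical leg: d = 19.963 mm → contributes +3 240 781 mm⁴
  horizontal leg (remainder): d = -56.037 mm → contributes +1 434 331 mm⁴
Total I = 4 675 112 mm⁴.
Radius of gyration: k = √(I/A) = √(4 675 112 / 1 736) = 51.894 mm.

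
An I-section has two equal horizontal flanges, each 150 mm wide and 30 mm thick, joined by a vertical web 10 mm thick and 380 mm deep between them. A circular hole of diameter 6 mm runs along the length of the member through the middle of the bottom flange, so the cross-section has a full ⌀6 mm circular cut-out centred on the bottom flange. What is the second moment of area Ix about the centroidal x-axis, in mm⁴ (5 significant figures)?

Ix ≈ 4.2344 × 10⁸ mm⁴

Break the section into simple shapes (no overlaps), measuring from the bottom-left corner of the bounding box.
Bottom flange: 150 × 30, A = 4 500 mm², y = 15 mm, Ī = 337 500 mm⁴.
Web: 10 × 380, A = 3 800 mm², y = 220 mm, Ī = 45 726 667 mm⁴.
Top flange: 150 × 30, A = 4 500 mm², y = 425 mm, Ī = 337 500 mm⁴.
Hole (subtracted): ⌀6, A = 28.27433 mm², y = 15 mm, Ī = 63.61725 mm⁴.
Centroid: ȳ = ΣA·y / ΣA = 220.4538 mm.
Transfer each piece to the centroidal x-axis using Ī + A·d² with d = y − 220.4538:
  bottom flange: d = -205.4538 mm → contributes +190 288 250 mm⁴
  web: d = -0.4538336 mm → contributes +45 727 449 mm⁴
  top flange: d = 204.5462 mm → contributes +188 613 604 mm⁴
  hole: d = -205.4538 mm → contributes −1 193 559 mm⁴
Total I = 423 435 744 mm⁴.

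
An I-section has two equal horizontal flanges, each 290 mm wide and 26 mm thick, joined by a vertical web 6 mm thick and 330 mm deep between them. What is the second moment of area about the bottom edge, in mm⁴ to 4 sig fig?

I_base ≈ 1.119 × 10⁹ mm⁴

Treat the section as a set of non-overlapping primitives; coordinates are from the bounding-box lower-left.
Bottom flange: 290 × 26, A = 7 540 mm², y = 13 mm, Ī = 424 753 mm⁴.
Web: 6 × 330, A = 1 980 mm², y = 191 mm, Ī = 17 968 500 mm⁴.
Top flange: 290 × 26, A = 7 540 mm², y = 369 mm, Ī = 424 753 mm⁴.
Transfer each piece to the bottom edge using Ī + A·d² with d = y − 0:
  bottom flange: d = 13 mm → contributes +1 699 013 mm⁴
  web: d = 191 mm → contributes +90 200 880 mm⁴
  top flange: d = 369 mm → contributes +1 027 078 693 mm⁴
Total I = 1 118 978 587 mm⁴.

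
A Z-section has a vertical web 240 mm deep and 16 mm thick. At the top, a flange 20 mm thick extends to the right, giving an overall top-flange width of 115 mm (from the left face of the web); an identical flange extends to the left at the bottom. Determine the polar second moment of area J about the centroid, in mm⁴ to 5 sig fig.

J ≈ 8.2889 × 10⁷ mm⁴

Break the section into simple shapes (no overlaps), measuring from the bottom-left corner of the bounding box.
Web: 16 × 240, A = 3 840 mm², y = 120 mm, Ī = 18 432 000 mm⁴.
Top flange (beyond web): 99 × 20, A = 1 980 mm², y = 230 mm, Ī = 66 000 mm⁴.
Bottom flange (beyond web): 99 × 20, A = 1 980 mm², y = 10 mm, Ī = 66 000 mm⁴.
Centroid: ȳ = ΣA·y / ΣA = 120 mm.
Transfer each piece to the centroidal x-axis using Ī + A·d² with d = y − 120:
  web: d = 0 mm → contributes +18 432 000 mm⁴
  top flange (beyond web): d = 110 mm → contributes +24 024 000 mm⁴
  bottom flange (beyond web): d = -110 mm → contributes +24 024 000 mm⁴
Total I = 66 480 000 mm⁴.
For the y-axis: x̄ = 107 mm.
Repeating about the centroidal y-axis gives I_y = 16 409 000 mm⁴.
Polar second moment: J = I_x + I_y = 82 889 000 mm⁴.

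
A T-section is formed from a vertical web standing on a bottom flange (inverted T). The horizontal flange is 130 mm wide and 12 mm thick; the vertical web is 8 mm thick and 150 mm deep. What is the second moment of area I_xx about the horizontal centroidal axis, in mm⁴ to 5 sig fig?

Decompose the section into non-overlapping parts with the origin at the bottom-left of its bounding rectangle.
Flange: 130 × 12, A = 1 560 mm², y = 6 mm, Ī = 18 720 mm⁴.
Web: 8 × 150, A = 1 200 mm², y = 87 mm, Ī = 2 250 000 mm⁴.
Centroid: ȳ = ΣA·y / ΣA = 41.21739 mm.
Transfer each piece to the horizontal centroidal axis using Ī + A·d² with d = y − 41.21739:
  flange: d = -35.21739 mm → contributes +1 953 533 mm⁴
  web: d = 45.78261 mm → contributes +4 765 257 mm⁴
Total I = 6 718 790 mm⁴.

I_xx ≈ 6.7188 × 10⁶ mm⁴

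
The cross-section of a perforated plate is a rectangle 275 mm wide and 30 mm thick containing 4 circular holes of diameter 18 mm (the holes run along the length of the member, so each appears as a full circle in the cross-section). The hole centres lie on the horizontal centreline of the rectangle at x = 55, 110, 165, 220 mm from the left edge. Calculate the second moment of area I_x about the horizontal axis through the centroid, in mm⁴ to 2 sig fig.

Treat the section as a set of non-overlapping primitives; coordinates are from the bounding-box lower-left.
Plate: 275 × 30, A = 8 250 mm², y = 15 mm, Ī = 618 750 mm⁴.
Hole 1 (subtracted): ⌀18, A = 254.5 mm², y = 15 mm, Ī = 5 153 mm⁴.
Hole 2 (subtracted): ⌀18, A = 254.5 mm², y = 15 mm, Ī = 5 153 mm⁴.
Hole 3 (subtracted): ⌀18, A = 254.5 mm², y = 15 mm, Ī = 5 153 mm⁴.
Hole 4 (subtracted): ⌀18, A = 254.5 mm², y = 15 mm, Ī = 5 153 mm⁴.
By symmetry the centroid is at mid-height, ȳ = 15 mm.
All pieces are centred on the horizontal axis through the centroid, so I = ΣĪ (holes subtracted) = 598 138 mm⁴.

I_x ≈ 6.0 × 10⁵ mm⁴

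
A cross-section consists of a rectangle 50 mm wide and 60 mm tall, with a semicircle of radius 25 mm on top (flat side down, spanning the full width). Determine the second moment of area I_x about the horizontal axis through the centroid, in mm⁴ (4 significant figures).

I_x ≈ 2.163 × 10⁶ mm⁴

Split into non-overlapping primitives; take the origin at the lower-left of the bounding box.
Rectangular body: 50 × 60, A = 3 000 mm², y = 30 mm, Ī = 900 000 mm⁴.
Semicircular cap: semicircle r = 25, A = 981.748 mm², y = 70.6103 mm, Ī = 42873.8 mm⁴.
Centroid: ȳ = ΣA·y / ΣA = 40.013 mm.
Transfer each piece to the horizontal axis through the centroid using Ī + A·d² with d = y − 40.013:
  rectangular body: d = -10.013 mm → contributes +1 200 778 mm⁴
  semicircular cap: d = 30.5974 mm → contributes +961 985 mm⁴
Total I = 2 162 763 mm⁴.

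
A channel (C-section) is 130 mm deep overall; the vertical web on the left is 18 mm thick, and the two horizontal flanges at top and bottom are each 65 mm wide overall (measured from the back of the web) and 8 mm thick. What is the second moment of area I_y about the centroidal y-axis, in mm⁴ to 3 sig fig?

Break the section into simple shapes (no overlaps), measuring from the bottom-left corner of the bounding box.
Web: 18 × 130, A = 2 340 mm², x = 9 mm, Ī = 63 180 mm⁴.
Top flange (beyond web): 47 × 8, A = 376 mm², x = 41.5 mm, Ī = 69 215 mm⁴.
Bottom flange (beyond web): 47 × 8, A = 376 mm², x = 41.5 mm, Ī = 69 215 mm⁴.
Centroid: x̄ = ΣA·x / ΣA = 16.904 mm.
Transfer each piece to the centroidal y-axis using Ī + A·d² with d = x − 16.904:
  web: d = -7.9043 mm → contributes +209 377 mm⁴
  top flange (beyond web): d = 24.596 mm → contributes +296 677 mm⁴
  bottom flange (beyond web): d = 24.596 mm → contributes +296 677 mm⁴
Total I = 802 730 mm⁴.

I_y ≈ 8.03 × 10⁵ mm⁴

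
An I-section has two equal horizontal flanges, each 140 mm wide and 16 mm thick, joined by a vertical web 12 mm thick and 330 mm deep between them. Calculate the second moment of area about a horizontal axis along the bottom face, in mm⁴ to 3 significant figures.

I_base ≈ 4.47 × 10⁸ mm⁴

Split into non-overlapping primitives; take the origin at the lower-left of the bounding box.
Bottom flange: 140 × 16, A = 2 240 mm², y = 8 mm, Ī = 47 787 mm⁴.
Web: 12 × 330, A = 3 960 mm², y = 181 mm, Ī = 35 937 000 mm⁴.
Top flange: 140 × 16, A = 2 240 mm², y = 354 mm, Ī = 47 787 mm⁴.
Transfer each piece to the bottom edge using Ī + A·d² with d = y − 0:
  bottom flange: d = 8 mm → contributes +191 147 mm⁴
  web: d = 181 mm → contributes +165 670 560 mm⁴
  top flange: d = 354 mm → contributes +280 755 627 mm⁴
Total I = 446 617 333 mm⁴.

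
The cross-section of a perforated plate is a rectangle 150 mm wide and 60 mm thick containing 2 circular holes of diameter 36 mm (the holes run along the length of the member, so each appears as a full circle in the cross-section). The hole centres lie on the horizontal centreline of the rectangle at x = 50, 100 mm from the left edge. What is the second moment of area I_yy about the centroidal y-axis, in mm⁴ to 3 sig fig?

I_yy ≈ 1.54 × 10⁷ mm⁴

Treat the section as a set of non-overlapping primitives; coordinates are from the bounding-box lower-left.
Plate: 150 × 60, A = 9 000 mm², x = 75 mm, Ī = 16 875 000 mm⁴.
Hole 1 (subtracted): ⌀36, A = 1017.9 mm², x = 50 mm, Ī = 82 448 mm⁴.
Hole 2 (subtracted): ⌀36, A = 1017.9 mm², x = 100 mm, Ī = 82 448 mm⁴.
By symmetry the centroid is at mid-width, x̄ = 75 mm.
Transfer each piece to the centroidal y-axis using Ī + A·d² with d = x − 75:
  plate: d = 0 mm → contributes +16 875 000 mm⁴
  hole 1: d = -25 mm → contributes −718 620 mm⁴
  hole 2: d = 25 mm → contributes −718 620 mm⁴
Total I = 15 437 759 mm⁴.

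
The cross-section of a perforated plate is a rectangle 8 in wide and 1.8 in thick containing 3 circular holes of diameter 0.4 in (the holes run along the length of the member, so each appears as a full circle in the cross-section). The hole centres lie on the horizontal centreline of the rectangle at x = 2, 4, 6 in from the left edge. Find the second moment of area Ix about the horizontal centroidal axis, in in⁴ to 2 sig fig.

Decompose the section into non-overlapping parts with the origin at the bottom-left of its bounding rectangle.
Plate: 8 × 1.8, A = 14.4 in², y = 0.9 in, Ī = 3.888 in⁴.
Hole 1 (subtracted): ⌀0.4, A = 0.1257 in², y = 0.9 in, Ī = 0.001257 in⁴.
Hole 2 (subtracted): ⌀0.4, A = 0.1257 in², y = 0.9 in, Ī = 0.001257 in⁴.
Hole 3 (subtracted): ⌀0.4, A = 0.1257 in², y = 0.9 in, Ī = 0.001257 in⁴.
By symmetry the centroid is at mid-height, ȳ = 0.9 in.
All pieces are centred on the horizontal centroidal axis, so I = ΣĪ (holes subtracted) = 3.884 in⁴.

Ix ≈ 3.9 in⁴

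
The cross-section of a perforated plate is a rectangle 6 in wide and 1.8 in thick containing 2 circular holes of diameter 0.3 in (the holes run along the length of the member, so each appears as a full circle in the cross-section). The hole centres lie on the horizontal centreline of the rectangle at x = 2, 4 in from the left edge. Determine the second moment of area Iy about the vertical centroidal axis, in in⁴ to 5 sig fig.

Split into non-overlapping primitives; take the origin at the lower-left of the bounding box.
Plate: 6 × 1.8, A = 10.8 in², x = 3 in, Ī = 32.4 in⁴.
Hole 1 (subtracted): ⌀0.3, A = 0.07068583 in², x = 2 in, Ī = 0.0003976078 in⁴.
Hole 2 (subtracted): ⌀0.3, A = 0.07068583 in², x = 4 in, Ī = 0.0003976078 in⁴.
By symmetry the centroid is at mid-width, x̄ = 3 in.
Transfer each piece to the vertical centroidal axis using Ī + A·d² with d = x − 3:
  plate: d = 0 in → contributes +32.4 in⁴
  hole 1: d = -1 in → contributes −0.07108344 in⁴
  hole 2: d = 1 in → contributes −0.07108344 in⁴
Total I = 32.25783 in⁴.

Iy ≈ 32.258 in⁴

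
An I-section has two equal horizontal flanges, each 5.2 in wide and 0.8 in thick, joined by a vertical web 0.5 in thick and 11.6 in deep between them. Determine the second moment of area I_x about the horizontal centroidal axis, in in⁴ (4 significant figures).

Decompose the section into non-overlapping parts with the origin at the bottom-left of its bounding rectangle.
Bottom flange: 5.2 × 0.8, A = 4.16 in², y = 0.4 in, Ī = 0.221867 in⁴.
Web: 0.5 × 11.6, A = 5.8 in², y = 6.6 in, Ī = 65.0373 in⁴.
Top flange: 5.2 × 0.8, A = 4.16 in², y = 12.8 in, Ī = 0.221867 in⁴.
By symmetry the centroid is at mid-height, ȳ = 6.6 in.
Transfer each piece to the horizontal centroidal axis using Ī + A·d² with d = y − 6.6:
  bottom flange: d = -6.2 in → contributes +160.132 in⁴
  web: d = 0 in → contributes +65.0373 in⁴
  top flange: d = 6.2 in → contributes +160.132 in⁴
Total I = 385.302 in⁴.

I_x ≈ 385.3 in⁴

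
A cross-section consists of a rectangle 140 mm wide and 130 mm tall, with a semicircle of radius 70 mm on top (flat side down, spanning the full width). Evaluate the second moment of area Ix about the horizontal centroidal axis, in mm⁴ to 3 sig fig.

Ix ≈ 7.68 × 10⁷ mm⁴

Split into non-overlapping primitives; take the origin at the lower-left of the bounding box.
Rectangular body: 140 × 130, A = 18 200 mm², y = 65 mm, Ī = 25 631 667 mm⁴.
Semicircular cap: semicircle r = 70, A = 7696.9 mm², y = 159.71 mm, Ī = 2 635 265 mm⁴.
Centroid: ȳ = ΣA·y / ΣA = 93.149 mm.
Transfer each piece to the horizontal centroidal axis using Ī + A·d² with d = y − 93.149:
  rectangular body: d = -28.149 mm → contributes +40 052 470 mm⁴
  semicircular cap: d = 66.56 mm → contributes +36 734 520 mm⁴
Total I = 76 786 991 mm⁴.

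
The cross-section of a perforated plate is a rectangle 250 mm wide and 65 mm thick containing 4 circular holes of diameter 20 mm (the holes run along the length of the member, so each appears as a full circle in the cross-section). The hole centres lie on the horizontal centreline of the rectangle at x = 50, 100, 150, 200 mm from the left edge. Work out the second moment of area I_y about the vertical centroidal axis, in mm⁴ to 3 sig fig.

I_y ≈ 8.07 × 10⁷ mm⁴

Decompose the section into non-overlapping parts with the origin at the bottom-left of its bounding rectangle.
Plate: 250 × 65, A = 16 250 mm², x = 125 mm, Ī = 84 635 417 mm⁴.
Hole 1 (subtracted): ⌀20, A = 314.16 mm², x = 50 mm, Ī = 7 854 mm⁴.
Hole 2 (subtracted): ⌀20, A = 314.16 mm², x = 100 mm, Ī = 7 854 mm⁴.
Hole 3 (subtracted): ⌀20, A = 314.16 mm², x = 150 mm, Ī = 7 854 mm⁴.
Hole 4 (subtracted): ⌀20, A = 314.16 mm², x = 200 mm, Ī = 7 854 mm⁴.
By symmetry the centroid is at mid-width, x̄ = 125 mm.
Transfer each piece to the vertical centroidal axis using Ī + A·d² with d = x − 125:
  plate: d = 0 mm → contributes +84 635 417 mm⁴
  hole 1: d = -75 mm → contributes −1 775 000 mm⁴
  hole 2: d = -25 mm → contributes −204 204 mm⁴
  hole 3: d = 25 mm → contributes −204 204 mm⁴
  hole 4: d = 75 mm → contributes −1 775 000 mm⁴
Total I = 80 677 010 mm⁴.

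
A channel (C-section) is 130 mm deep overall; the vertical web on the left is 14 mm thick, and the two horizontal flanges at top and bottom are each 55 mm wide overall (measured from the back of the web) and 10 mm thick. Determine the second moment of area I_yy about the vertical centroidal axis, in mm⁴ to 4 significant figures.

Break the section into simple shapes (no overlaps), measuring from the bottom-left corner of the bounding box.
Web: 14 × 130, A = 1 820 mm², x = 7 mm, Ī = 29726.7 mm⁴.
Top flange (beyond web): 41 × 10, A = 410 mm², x = 34.5 mm, Ī = 57434.2 mm⁴.
Bottom flange (beyond web): 41 × 10, A = 410 mm², x = 34.5 mm, Ī = 57434.2 mm⁴.
Centroid: x̄ = ΣA·x / ΣA = 15.5417 mm.
Transfer each piece to the vertical centroidal axis using Ī + A·d² with d = x − 15.5417:
  web: d = -8.54167 mm → contributes +162 514 mm⁴
  top flange (beyond web): d = 18.9583 mm → contributes +204 796 mm⁴
  bottom flange (beyond web): d = 18.9583 mm → contributes +204 796 mm⁴
Total I = 572 105 mm⁴.

I_yy ≈ 5.721 × 10⁵ mm⁴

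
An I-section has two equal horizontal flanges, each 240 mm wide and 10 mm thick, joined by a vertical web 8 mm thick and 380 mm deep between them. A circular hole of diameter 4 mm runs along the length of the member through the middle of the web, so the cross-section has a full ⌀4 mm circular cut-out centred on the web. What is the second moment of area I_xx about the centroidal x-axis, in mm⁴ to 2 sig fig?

Decompose the section into non-overlapping parts with the origin at the bottom-left of its bounding rectangle.
Bottom flange: 240 × 10, A = 2 400 mm², y = 5 mm, Ī = 20 000 mm⁴.
Web: 8 × 380, A = 3 040 mm², y = 200 mm, Ī = 36 581 333 mm⁴.
Top flange: 240 × 10, A = 2 400 mm², y = 395 mm, Ī = 20 000 mm⁴.
Hole (subtracted): ⌀4, A = 12.57 mm², y = 200 mm, Ī = 12.57 mm⁴.
By symmetry the centroid is at mid-height, ȳ = 200 mm.
Transfer each piece to the centroidal x-axis using Ī + A·d² with d = y − 200:
  bottom flange: d = -195 mm → contributes +91 280 000 mm⁴
  web: d = 0 mm → contributes +36 581 333 mm⁴
  top flange: d = 195 mm → contributes +91 280 000 mm⁴
  hole: d = 0 mm → contributes −12.57 mm⁴
Total I = 219 141 321 mm⁴.

I_xx ≈ 2.2 × 10⁸ mm⁴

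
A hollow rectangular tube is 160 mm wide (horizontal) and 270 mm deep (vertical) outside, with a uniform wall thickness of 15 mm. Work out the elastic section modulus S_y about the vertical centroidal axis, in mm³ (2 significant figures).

S_y ≈ 6.0 × 10⁵ mm³

Treat the section as a set of non-overlapping primitives; coordinates are from the bounding-box lower-left.
Outer rectangle: 160 × 270, A = 43 200 mm², x = 80 mm, Ī = 92 160 000 mm⁴.
Inner void (subtracted): 130 × 240, A = 31 200 mm², x = 80 mm, Ī = 43 940 000 mm⁴.
By symmetry the centroid is at mid-width, x̄ = 80 mm.
All pieces are centred on the vertical centroidal axis, so I = ΣĪ (holes subtracted) = 48 220 000 mm⁴.
Extreme fibre distance c = 80 mm; S = I/c = 602 750 mm³.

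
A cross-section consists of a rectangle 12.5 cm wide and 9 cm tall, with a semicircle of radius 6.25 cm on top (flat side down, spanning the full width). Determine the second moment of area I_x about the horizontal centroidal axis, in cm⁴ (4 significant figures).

Treat the section as a set of non-overlapping primitives; coordinates are from the bounding-box lower-left.
Rectangular body: 12.5 × 9, A = 112.5 cm², y = 4.5 cm, Ī = 759.375 cm⁴.
Semicircular cap: semicircle r = 6.25, A = 61.3592 cm², y = 11.6526 cm, Ī = 167.476 cm⁴.
Centroid: ȳ = ΣA·y / ΣA = 7.02432 cm.
Transfer each piece to the horizontal centroidal axis using Ī + A·d² with d = y − 7.02432:
  rectangular body: d = -2.52432 cm → contributes +1476.25 cm⁴
  semicircular cap: d = 4.62826 cm → contributes +1481.84 cm⁴
Total I = 2958.09 cm⁴.

I_x ≈ 2958 cm⁴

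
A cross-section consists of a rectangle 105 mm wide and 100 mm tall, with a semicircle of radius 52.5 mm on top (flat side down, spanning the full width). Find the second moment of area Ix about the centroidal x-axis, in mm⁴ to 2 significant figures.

Decompose the section into non-overlapping parts with the origin at the bottom-left of its bounding rectangle.
Rectangular body: 105 × 100, A = 10 500 mm², y = 50 mm, Ī = 8 750 000 mm⁴.
Semicircular cap: semicircle r = 52.5, A = 4 330 mm², y = 122.3 mm, Ī = 833 814 mm⁴.
Centroid: ȳ = ΣA·y / ΣA = 71.1 mm.
Transfer each piece to the centroidal x-axis using Ī + A·d² with d = y − 71.1:
  rectangular body: d = -21.1 mm → contributes +13 425 945 mm⁴
  semicircular cap: d = 51.18 mm → contributes +12 174 002 mm⁴
Total I = 25 599 948 mm⁴.

Ix ≈ 2.6 × 10⁷ mm⁴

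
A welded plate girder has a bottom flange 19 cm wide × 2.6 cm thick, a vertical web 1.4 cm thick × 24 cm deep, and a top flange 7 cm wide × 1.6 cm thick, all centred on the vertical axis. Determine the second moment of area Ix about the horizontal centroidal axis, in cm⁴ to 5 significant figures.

Treat the section as a set of non-overlapping primitives; coordinates are from the bounding-box lower-left.
Bottom plate: 19 × 2.6, A = 49.4 cm², y = 1.3 cm, Ī = 27.82867 cm⁴.
Web plate: 1.4 × 24, A = 33.6 cm², y = 14.6 cm, Ī = 1612.8 cm⁴.
Top plate: 7 × 1.6, A = 11.2 cm², y = 27.4 cm, Ī = 2.389333 cm⁴.
Centroid: ȳ = ΣA·y / ΣA = 9.147134 cm.
Transfer each piece to the horizontal centroidal axis using Ī + A·d² with d = y − 9.147134:
  bottom plate: d = -7.847134 cm → contributes +3069.758 cm⁴
  web plate: d = 5.452866 cm → contributes +2611.854 cm⁴
  top plate: d = 18.25287 cm → contributes +3733.861 cm⁴
Total I = 9415.473 cm⁴.

Ix ≈ 9415.5 cm⁴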